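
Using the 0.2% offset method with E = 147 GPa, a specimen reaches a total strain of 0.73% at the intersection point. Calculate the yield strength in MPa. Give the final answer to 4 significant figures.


Offset strain = 0.002
Elastic strain at yield = total_strain - offset = 7.3e-03 - 0.002 = 5.3e-03
sigma_y = E * elastic_strain = 147000 * 5.3e-03
sigma_y = 779.1 MPa


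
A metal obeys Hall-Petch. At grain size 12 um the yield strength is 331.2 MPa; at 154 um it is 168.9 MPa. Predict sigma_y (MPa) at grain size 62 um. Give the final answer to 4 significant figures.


sigma_y = sigma0 + k / sqrt(d)
1/sqrt(d1) = 1/sqrt(1.2e-05) = 288.675;  1/sqrt(d2) = 80.5823
k = (sigma1 - sigma2) / (1/sqrt(d1) - 1/sqrt(d2)) = (331.2 - 168.9) / (288.675 - 80.5823) = 0.77994 MPa*m^0.5
sigma0 = sigma1 - k/sqrt(d1) = 331.2 - 0.77994*288.675 = 106.051 MPa
sigma_y(d3) = 106.051 + 0.77994 / sqrt(6.2e-05) = 205.1 MPa


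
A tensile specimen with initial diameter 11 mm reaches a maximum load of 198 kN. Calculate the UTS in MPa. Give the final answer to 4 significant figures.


A0 = pi*(d/2)^2 = pi*(11/2)^2 = 95.0332 mm^2
UTS = F_max / A0 = 198*1000 / 95.0332
UTS = 2083 MPa


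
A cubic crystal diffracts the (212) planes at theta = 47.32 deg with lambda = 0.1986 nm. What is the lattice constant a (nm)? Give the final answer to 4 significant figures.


d = lambda / (2*sin(theta))
d = 0.1986 / (2*sin(47.32 deg))
d = 0.135074 nm
a = d * sqrt(h^2+k^2+l^2) = 0.135074 * sqrt(9)
a = 0.4052 nm


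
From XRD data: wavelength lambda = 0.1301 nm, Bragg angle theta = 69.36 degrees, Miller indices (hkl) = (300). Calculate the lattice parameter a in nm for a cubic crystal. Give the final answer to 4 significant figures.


d = lambda / (2*sin(theta))
d = 0.1301 / (2*sin(69.36 deg))
d = 0.0695117 nm
a = d * sqrt(h^2+k^2+l^2) = 0.0695117 * sqrt(9)
a = 0.2085 nm


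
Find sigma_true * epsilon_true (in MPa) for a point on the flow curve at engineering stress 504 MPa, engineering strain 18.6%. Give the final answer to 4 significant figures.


sigma_true = sigma_eng * (1 + epsilon_eng)
sigma_true = 504 * (1 + 0.186) = 597.744 MPa
epsilon_true = ln(1 + epsilon_eng)
epsilon_true = ln(1 + 0.186) = 0.170586
sigma_true * epsilon_true = 597.744 * 0.170586 = 102 MPa


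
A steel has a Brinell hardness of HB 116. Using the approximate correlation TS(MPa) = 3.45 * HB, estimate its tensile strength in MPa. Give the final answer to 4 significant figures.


TS (MPa) = 3.45 * HB
TS = 3.45 * 116
TS = 400.2 MPa


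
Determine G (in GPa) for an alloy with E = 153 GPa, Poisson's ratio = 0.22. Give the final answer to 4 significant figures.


G = E / (2*(1+nu))
G = 153 / (2*(1+0.22))
G = 62.7 GPa


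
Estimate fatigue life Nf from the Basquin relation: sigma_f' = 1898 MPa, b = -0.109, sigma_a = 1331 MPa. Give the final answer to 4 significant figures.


sigma_a = sigma_f' * (2*Nf)^b
2*Nf = (sigma_a / sigma_f')^(1/b)
2*Nf = (1331 / 1898)^(1/-0.109)
2*Nf = 25.9375
Nf = 12.97 cycles


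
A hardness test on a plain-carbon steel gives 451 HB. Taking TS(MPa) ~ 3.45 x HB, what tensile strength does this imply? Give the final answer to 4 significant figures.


TS (MPa) = 3.45 * HB
TS = 3.45 * 451
TS = 1556 MPa


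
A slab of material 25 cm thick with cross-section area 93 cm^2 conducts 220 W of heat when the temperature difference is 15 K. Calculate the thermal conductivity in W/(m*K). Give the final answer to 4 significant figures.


k = Q*L / (A*dT)
L = 0.25 m, A = 9.3e-03 m^2
k = 220 * 0.25 / (9.3e-03 * 15)
k = 394.3 W/(m*K)


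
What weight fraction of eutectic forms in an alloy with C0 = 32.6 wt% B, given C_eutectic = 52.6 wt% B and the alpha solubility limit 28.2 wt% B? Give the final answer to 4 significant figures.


f_primary = (C_e - C0) / (C_e - C_alpha_max)
f_primary = (52.6 - 32.6) / (52.6 - 28.2)
f_primary = 0.819672
f_eutectic = 1 - 0.819672 = 0.1803


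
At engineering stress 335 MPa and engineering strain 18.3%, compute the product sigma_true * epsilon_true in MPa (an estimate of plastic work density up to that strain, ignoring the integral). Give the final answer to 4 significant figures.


sigma_true = sigma_eng * (1 + epsilon_eng)
sigma_true = 335 * (1 + 0.183) = 396.305 MPa
epsilon_true = ln(1 + epsilon_eng)
epsilon_true = ln(1 + 0.183) = 0.168054
sigma_true * epsilon_true = 396.305 * 0.168054 = 66.6 MPa


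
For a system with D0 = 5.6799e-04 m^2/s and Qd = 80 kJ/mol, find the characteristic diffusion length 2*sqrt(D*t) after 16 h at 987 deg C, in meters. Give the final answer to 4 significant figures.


Step 1: D = D0 * exp(-Qd/(R*T))
T = 1260.15 K
D = 5.6799e-04 * exp(-80e3 / (8.314 * 1260.15)) = 2.7424e-07 m^2/s
Step 2: L = 2*sqrt(D*t)
t = 16 h = 57600 s
L = 2*sqrt(2.7424e-07 * 57600) = 0.2514 m


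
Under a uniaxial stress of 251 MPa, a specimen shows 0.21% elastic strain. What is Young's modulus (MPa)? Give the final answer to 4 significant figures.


E = sigma / epsilon
epsilon = 0.21% = 2.1e-03
E = 251 / 2.1e-03
E = 119500 MPa


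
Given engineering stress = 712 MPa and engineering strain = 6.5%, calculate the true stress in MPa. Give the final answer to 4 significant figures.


sigma_true = sigma_eng * (1 + epsilon_eng)
sigma_true = 712 * (1 + 0.065)
sigma_true = 758.3 MPa


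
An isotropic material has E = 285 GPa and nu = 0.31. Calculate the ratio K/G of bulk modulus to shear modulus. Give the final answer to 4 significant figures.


G = E / (2*(1+nu))
G = 285 / (2*(1+0.31)) = 108.779 GPa
K = E / (3*(1-2*nu))
K = 285 / (3*(1-2*0.31)) = 250 GPa
K/G = 250 / 108.779 = 2.298


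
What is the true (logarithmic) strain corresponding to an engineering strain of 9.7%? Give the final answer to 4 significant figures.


epsilon_true = ln(1 + epsilon_eng)
epsilon_true = ln(1 + 0.097)
epsilon_true = 0.09258


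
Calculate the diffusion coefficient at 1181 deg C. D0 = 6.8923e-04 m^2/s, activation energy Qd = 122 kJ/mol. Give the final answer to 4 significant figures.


D = D0 * exp(-Qd / (R*T))
T = 1454.15 K
D = 6.8923e-04 * exp(-122e3 / (8.314 * 1454.15))
D = 2.856e-08 m^2/s


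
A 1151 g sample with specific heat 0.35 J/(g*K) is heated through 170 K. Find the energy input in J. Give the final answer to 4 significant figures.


Q = m * cp * dT
Q = 1151 * 0.35 * 170
Q = 68480 J


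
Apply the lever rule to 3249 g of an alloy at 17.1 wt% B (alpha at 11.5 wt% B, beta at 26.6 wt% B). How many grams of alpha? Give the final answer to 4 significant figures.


f_alpha = (C_beta - C0) / (C_beta - C_alpha)
f_alpha = (26.6 - 17.1) / (26.6 - 11.5) = 0.629139
m_alpha = f_alpha * m_total = 0.629139 * 3249 = 2044 g


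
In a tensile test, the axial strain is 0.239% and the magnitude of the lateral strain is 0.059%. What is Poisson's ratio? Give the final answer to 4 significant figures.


nu = -epsilon_lat / epsilon_axial
Lateral strain is contraction (negative), so using magnitudes:
nu = 0.059 / 0.239
nu = 0.2469


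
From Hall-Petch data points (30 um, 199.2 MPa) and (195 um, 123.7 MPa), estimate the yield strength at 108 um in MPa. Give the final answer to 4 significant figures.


sigma_y = sigma0 + k / sqrt(d)
1/sqrt(d1) = 1/sqrt(3e-05) = 182.574;  1/sqrt(d2) = 71.6115
k = (sigma1 - sigma2) / (1/sqrt(d1) - 1/sqrt(d2)) = (199.2 - 123.7) / (182.574 - 71.6115) = 0.680409 MPa*m^0.5
sigma0 = sigma1 - k/sqrt(d1) = 199.2 - 0.680409*182.574 = 74.9749 MPa
sigma_y(d3) = 74.9749 + 0.680409 / sqrt(1.08e-04) = 140.4 MPa


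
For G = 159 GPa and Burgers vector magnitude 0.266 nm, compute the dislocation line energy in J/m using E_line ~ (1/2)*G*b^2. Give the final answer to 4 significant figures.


E = G*b^2/2
b = 0.266 nm = 2.66e-10 m
G = 159 GPa = 1.59e+11 Pa
E = 0.5 * 1.59e+11 * (2.66e-10)^2
E = 5.625e-09 J/m


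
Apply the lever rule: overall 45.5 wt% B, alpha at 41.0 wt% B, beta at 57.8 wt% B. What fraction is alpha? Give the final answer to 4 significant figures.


f_alpha = (C_beta - C0) / (C_beta - C_alpha)
f_alpha = (57.8 - 45.5) / (57.8 - 41.0)
f_alpha = 0.7321


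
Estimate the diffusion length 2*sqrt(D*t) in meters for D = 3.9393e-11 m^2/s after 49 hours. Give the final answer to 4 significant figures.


t = 49 hr = 176400 s
Diffusion length = 2*sqrt(D*t)
= 2*sqrt(3.9393e-11 * 176400)
= 5.272e-03 m


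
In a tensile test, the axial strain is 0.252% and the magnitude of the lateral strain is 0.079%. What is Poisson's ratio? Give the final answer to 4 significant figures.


nu = -epsilon_lat / epsilon_axial
Lateral strain is contraction (negative), so using magnitudes:
nu = 0.079 / 0.252
nu = 0.3135


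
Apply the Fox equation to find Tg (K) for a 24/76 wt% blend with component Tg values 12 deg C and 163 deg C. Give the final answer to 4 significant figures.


1/Tg = w1/Tg1 + w2/Tg2 (in Kelvin)
Tg1 = 285.15 K, Tg2 = 436.15 K
1/Tg = 0.24/285.15 + 0.76/436.15
Tg = 387 K


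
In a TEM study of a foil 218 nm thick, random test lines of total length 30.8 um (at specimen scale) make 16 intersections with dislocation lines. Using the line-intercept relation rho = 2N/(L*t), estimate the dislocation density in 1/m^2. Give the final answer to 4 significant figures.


rho = 2N / (L * t)
L = 30.8 um = 3.08e-05 m, t = 218 nm = 2.18e-07 m
rho = 2 * 16 / (3.08e-05 * 2.18e-07)
rho = 4.766e+12 1/m^2


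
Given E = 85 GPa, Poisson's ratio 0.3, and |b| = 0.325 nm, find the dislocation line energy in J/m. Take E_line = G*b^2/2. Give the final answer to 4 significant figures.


Step 1: G = E / (2*(1+nu))
G = 85 / (2*(1+0.3)) = 32.6923 GPa = 3.26923e+10 Pa
Step 2: E_line = G*b^2/2
b = 0.325 nm = 3.25e-10 m
E_line = 0.5 * 3.26923e+10 * (3.25e-10)^2 = 1.727e-09 J/m


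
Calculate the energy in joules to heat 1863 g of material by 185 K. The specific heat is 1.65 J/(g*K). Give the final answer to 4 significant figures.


Q = m * cp * dT
Q = 1863 * 1.65 * 185
Q = 568700 J


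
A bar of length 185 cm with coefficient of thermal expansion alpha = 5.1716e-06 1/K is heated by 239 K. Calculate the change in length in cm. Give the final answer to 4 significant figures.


dL = L0 * alpha * dT
dL = 185 * 5.1716e-06 * 239
dL = 0.2287 cm


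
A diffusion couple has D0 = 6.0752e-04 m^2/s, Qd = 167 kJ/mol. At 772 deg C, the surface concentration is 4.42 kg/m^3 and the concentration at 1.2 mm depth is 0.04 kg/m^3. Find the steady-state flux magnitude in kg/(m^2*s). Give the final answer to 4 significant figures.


Step 1: D = D0 * exp(-Qd/(R*T))
T = 772 + 273.15 = 1045.15 K
D = 6.0752e-04 * exp(-167e3 / (8.314 * 1045.15)) = 2.73471e-12 m^2/s
Step 2: J = D * (C1 - C2) / dx
J = 2.73471e-12 * (4.42 - 0.04) / 1.2e-03
J = 9.982e-09 kg/(m^2*s)


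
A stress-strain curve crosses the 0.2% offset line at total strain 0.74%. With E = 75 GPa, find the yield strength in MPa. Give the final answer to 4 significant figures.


Offset strain = 0.002
Elastic strain at yield = total_strain - offset = 7.4e-03 - 0.002 = 5.4e-03
sigma_y = E * elastic_strain = 75000 * 5.4e-03
sigma_y = 405 MPa


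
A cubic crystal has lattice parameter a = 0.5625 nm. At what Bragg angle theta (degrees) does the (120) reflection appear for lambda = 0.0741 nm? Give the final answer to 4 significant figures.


d = a / sqrt(h^2+k^2+l^2)
d = 0.5625 / sqrt(5) = 0.251558 nm
lambda = 2*d*sin(theta)  =>  sin(theta) = lambda / (2*d)
sin(theta) = 0.0741 / (2 * 0.251558) = 0.147282
theta = 8.469 deg


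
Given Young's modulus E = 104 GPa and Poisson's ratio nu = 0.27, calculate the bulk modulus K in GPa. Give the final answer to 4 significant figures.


K = E / (3*(1-2*nu))
K = 104 / (3*(1-2*0.27))
K = 75.36 GPa


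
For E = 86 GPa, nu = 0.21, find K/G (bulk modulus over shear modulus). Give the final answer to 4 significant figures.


G = E / (2*(1+nu))
G = 86 / (2*(1+0.21)) = 35.5372 GPa
K = E / (3*(1-2*nu))
K = 86 / (3*(1-2*0.21)) = 49.4253 GPa
K/G = 49.4253 / 35.5372 = 1.391


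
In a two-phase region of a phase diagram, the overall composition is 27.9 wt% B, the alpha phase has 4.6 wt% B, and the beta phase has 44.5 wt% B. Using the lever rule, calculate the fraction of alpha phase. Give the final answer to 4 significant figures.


f_alpha = (C_beta - C0) / (C_beta - C_alpha)
f_alpha = (44.5 - 27.9) / (44.5 - 4.6)
f_alpha = 0.416


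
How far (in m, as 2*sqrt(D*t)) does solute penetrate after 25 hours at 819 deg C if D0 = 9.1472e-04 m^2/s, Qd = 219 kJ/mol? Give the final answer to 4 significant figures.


Step 1: D = D0 * exp(-Qd/(R*T))
T = 1092.15 K
D = 9.1472e-04 * exp(-219e3 / (8.314 * 1092.15)) = 3.06705e-14 m^2/s
Step 2: L = 2*sqrt(D*t)
t = 25 h = 90000 s
L = 2*sqrt(3.06705e-14 * 90000) = 1.051e-04 m


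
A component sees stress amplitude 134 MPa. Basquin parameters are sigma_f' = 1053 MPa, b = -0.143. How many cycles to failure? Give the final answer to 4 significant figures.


sigma_a = sigma_f' * (2*Nf)^b
2*Nf = (sigma_a / sigma_f')^(1/b)
2*Nf = (134 / 1053)^(1/-0.143)
2*Nf = 1.82391e+06
Nf = 912000 cycles


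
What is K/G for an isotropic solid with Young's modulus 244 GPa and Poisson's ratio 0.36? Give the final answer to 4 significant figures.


G = E / (2*(1+nu))
G = 244 / (2*(1+0.36)) = 89.7059 GPa
K = E / (3*(1-2*nu))
K = 244 / (3*(1-2*0.36)) = 290.476 GPa
K/G = 290.476 / 89.7059 = 3.238


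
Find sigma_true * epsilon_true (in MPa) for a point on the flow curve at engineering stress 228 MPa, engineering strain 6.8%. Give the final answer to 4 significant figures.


sigma_true = sigma_eng * (1 + epsilon_eng)
sigma_true = 228 * (1 + 0.068) = 243.504 MPa
epsilon_true = ln(1 + epsilon_eng)
epsilon_true = ln(1 + 0.068) = 0.0657877
sigma_true * epsilon_true = 243.504 * 0.0657877 = 16.02 MPa


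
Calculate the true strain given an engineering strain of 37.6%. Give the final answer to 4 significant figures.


epsilon_true = ln(1 + epsilon_eng)
epsilon_true = ln(1 + 0.376)
epsilon_true = 0.3192


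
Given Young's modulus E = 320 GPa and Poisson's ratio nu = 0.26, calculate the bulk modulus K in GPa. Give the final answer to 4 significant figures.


K = E / (3*(1-2*nu))
K = 320 / (3*(1-2*0.26))
K = 222.2 GPa


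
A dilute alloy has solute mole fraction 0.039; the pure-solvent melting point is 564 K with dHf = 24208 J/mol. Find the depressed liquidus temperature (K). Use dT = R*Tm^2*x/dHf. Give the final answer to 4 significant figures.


dT = R*Tm^2*x / dHf
dT = 8.314 * 564^2 * 0.039 / 24208
dT = 4.26063 K
T_new = 564 - 4.26063 = 559.7 K


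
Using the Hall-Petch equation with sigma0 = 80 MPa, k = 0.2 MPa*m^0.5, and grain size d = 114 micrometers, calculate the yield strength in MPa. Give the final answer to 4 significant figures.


sigma_y = sigma0 + k / sqrt(d)
d = 114 um = 1.14e-04 m
sigma_y = 80 + 0.2 / sqrt(1.14e-04)
sigma_y = 98.73 MPa


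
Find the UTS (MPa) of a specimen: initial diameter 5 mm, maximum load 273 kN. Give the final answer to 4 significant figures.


A0 = pi*(d/2)^2 = pi*(5/2)^2 = 19.635 mm^2
UTS = F_max / A0 = 273*1000 / 19.635
UTS = 13900 MPa


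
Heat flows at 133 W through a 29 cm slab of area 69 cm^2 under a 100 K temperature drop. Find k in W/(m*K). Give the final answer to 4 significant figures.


k = Q*L / (A*dT)
L = 0.29 m, A = 6.9e-03 m^2
k = 133 * 0.29 / (6.9e-03 * 100)
k = 55.9 W/(m*K)


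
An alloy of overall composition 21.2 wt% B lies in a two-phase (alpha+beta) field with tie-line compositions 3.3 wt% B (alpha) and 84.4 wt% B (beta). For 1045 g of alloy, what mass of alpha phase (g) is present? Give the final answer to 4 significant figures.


f_alpha = (C_beta - C0) / (C_beta - C_alpha)
f_alpha = (84.4 - 21.2) / (84.4 - 3.3) = 0.779285
m_alpha = f_alpha * m_total = 0.779285 * 1045 = 814.4 g


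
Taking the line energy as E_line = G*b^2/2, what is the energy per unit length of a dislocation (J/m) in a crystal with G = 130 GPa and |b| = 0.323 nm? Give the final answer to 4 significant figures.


E = G*b^2/2
b = 0.323 nm = 3.23e-10 m
G = 130 GPa = 1.3e+11 Pa
E = 0.5 * 1.3e+11 * (3.23e-10)^2
E = 6.781e-09 J/m


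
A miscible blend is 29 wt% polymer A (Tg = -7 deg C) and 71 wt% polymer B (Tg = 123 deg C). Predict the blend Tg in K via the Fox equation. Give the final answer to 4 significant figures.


1/Tg = w1/Tg1 + w2/Tg2 (in Kelvin)
Tg1 = 266.15 K, Tg2 = 396.15 K
1/Tg = 0.29/266.15 + 0.71/396.15
Tg = 347 K


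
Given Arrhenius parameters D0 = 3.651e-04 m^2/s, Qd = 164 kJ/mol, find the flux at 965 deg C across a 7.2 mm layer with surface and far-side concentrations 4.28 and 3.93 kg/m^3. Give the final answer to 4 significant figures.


Step 1: D = D0 * exp(-Qd/(R*T))
T = 965 + 273.15 = 1238.15 K
D = 3.651e-04 * exp(-164e3 / (8.314 * 1238.15)) = 4.39934e-11 m^2/s
Step 2: J = D * (C1 - C2) / dx
J = 4.39934e-11 * (4.28 - 3.93) / 7.2e-03
J = 2.139e-09 kg/(m^2*s)


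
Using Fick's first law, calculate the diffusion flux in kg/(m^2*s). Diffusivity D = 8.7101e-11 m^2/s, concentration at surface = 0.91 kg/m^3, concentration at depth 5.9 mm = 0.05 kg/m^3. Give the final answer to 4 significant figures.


J = -D * (dC/dx) = D * (C1 - C2) / dx
J = 8.7101e-11 * (0.91 - 0.05) / 5.9e-03
J = 1.27e-08 kg/(m^2*s)


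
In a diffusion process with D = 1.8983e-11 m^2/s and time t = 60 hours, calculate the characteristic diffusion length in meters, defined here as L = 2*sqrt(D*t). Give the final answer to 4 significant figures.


t = 60 hr = 216000 s
Diffusion length = 2*sqrt(D*t)
= 2*sqrt(1.8983e-11 * 216000)
= 4.05e-03 m


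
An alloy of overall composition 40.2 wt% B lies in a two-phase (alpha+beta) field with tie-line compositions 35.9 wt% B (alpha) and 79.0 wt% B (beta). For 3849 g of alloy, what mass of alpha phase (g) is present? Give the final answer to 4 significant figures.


f_alpha = (C_beta - C0) / (C_beta - C_alpha)
f_alpha = (79.0 - 40.2) / (79.0 - 35.9) = 0.900232
m_alpha = f_alpha * m_total = 0.900232 * 3849 = 3465 g


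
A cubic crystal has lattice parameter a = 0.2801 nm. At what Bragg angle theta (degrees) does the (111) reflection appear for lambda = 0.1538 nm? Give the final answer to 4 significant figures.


d = a / sqrt(h^2+k^2+l^2)
d = 0.2801 / sqrt(3) = 0.161716 nm
lambda = 2*d*sin(theta)  =>  sin(theta) = lambda / (2*d)
sin(theta) = 0.1538 / (2 * 0.161716) = 0.475526
theta = 28.39 deg


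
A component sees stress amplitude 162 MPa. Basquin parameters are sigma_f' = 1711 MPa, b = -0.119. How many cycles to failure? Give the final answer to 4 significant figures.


sigma_a = sigma_f' * (2*Nf)^b
2*Nf = (sigma_a / sigma_f')^(1/b)
2*Nf = (162 / 1711)^(1/-0.119)
2*Nf = 4.00696e+08
Nf = 2.003e+08 cycles


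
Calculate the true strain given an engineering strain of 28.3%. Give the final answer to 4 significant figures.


epsilon_true = ln(1 + epsilon_eng)
epsilon_true = ln(1 + 0.283)
epsilon_true = 0.2492


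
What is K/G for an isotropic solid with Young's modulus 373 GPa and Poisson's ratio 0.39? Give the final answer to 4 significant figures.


G = E / (2*(1+nu))
G = 373 / (2*(1+0.39)) = 134.173 GPa
K = E / (3*(1-2*nu))
K = 373 / (3*(1-2*0.39)) = 565.152 GPa
K/G = 565.152 / 134.173 = 4.212


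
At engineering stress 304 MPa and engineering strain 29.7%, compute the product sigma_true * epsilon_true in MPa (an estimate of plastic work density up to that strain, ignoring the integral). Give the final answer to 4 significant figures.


sigma_true = sigma_eng * (1 + epsilon_eng)
sigma_true = 304 * (1 + 0.297) = 394.288 MPa
epsilon_true = ln(1 + epsilon_eng)
epsilon_true = ln(1 + 0.297) = 0.260054
sigma_true * epsilon_true = 394.288 * 0.260054 = 102.5 MPa


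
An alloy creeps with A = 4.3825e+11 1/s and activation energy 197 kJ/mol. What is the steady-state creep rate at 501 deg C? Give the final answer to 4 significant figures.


rate = A * exp(-Q / (R*T))
T = 501 + 273.15 = 774.15 K
rate = 4.3825e+11 * exp(-197e3 / (8.314 * 774.15))
rate = 0.02233 1/s


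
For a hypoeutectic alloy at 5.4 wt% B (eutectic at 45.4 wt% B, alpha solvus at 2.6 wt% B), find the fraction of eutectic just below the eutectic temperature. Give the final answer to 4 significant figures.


f_primary = (C_e - C0) / (C_e - C_alpha_max)
f_primary = (45.4 - 5.4) / (45.4 - 2.6)
f_primary = 0.934579
f_eutectic = 1 - 0.934579 = 0.06542


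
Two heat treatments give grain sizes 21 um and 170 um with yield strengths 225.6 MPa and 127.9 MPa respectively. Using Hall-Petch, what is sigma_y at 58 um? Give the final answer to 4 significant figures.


sigma_y = sigma0 + k / sqrt(d)
1/sqrt(d1) = 1/sqrt(2.1e-05) = 218.218;  1/sqrt(d2) = 76.6965
k = (sigma1 - sigma2) / (1/sqrt(d1) - 1/sqrt(d2)) = (225.6 - 127.9) / (218.218 - 76.6965) = 0.690355 MPa*m^0.5
sigma0 = sigma1 - k/sqrt(d1) = 225.6 - 0.690355*218.218 = 74.9522 MPa
sigma_y(d3) = 74.9522 + 0.690355 / sqrt(5.8e-05) = 165.6 MPa


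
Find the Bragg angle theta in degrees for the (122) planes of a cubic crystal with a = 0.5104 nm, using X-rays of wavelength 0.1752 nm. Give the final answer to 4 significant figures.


d = a / sqrt(h^2+k^2+l^2)
d = 0.5104 / sqrt(9) = 0.170133 nm
lambda = 2*d*sin(theta)  =>  sin(theta) = lambda / (2*d)
sin(theta) = 0.1752 / (2 * 0.170133) = 0.51489
theta = 30.99 deg


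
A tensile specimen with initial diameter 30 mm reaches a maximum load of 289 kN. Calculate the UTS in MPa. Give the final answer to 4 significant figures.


A0 = pi*(d/2)^2 = pi*(30/2)^2 = 706.858 mm^2
UTS = F_max / A0 = 289*1000 / 706.858
UTS = 408.9 MPa


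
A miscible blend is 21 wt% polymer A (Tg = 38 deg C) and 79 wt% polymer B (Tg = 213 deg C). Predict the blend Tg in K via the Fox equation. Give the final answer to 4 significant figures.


1/Tg = w1/Tg1 + w2/Tg2 (in Kelvin)
Tg1 = 311.15 K, Tg2 = 486.15 K
1/Tg = 0.21/311.15 + 0.79/486.15
Tg = 434.8 K


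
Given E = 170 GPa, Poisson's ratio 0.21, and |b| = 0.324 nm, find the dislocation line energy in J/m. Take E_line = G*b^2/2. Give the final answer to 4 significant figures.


Step 1: G = E / (2*(1+nu))
G = 170 / (2*(1+0.21)) = 70.2479 GPa = 7.02479e+10 Pa
Step 2: E_line = G*b^2/2
b = 0.324 nm = 3.24e-10 m
E_line = 0.5 * 7.02479e+10 * (3.24e-10)^2 = 3.687e-09 J/m


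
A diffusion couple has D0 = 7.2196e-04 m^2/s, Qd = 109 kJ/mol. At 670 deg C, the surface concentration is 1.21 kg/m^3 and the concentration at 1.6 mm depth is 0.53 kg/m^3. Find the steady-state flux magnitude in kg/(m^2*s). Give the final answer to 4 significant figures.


Step 1: D = D0 * exp(-Qd/(R*T))
T = 670 + 273.15 = 943.15 K
D = 7.2196e-04 * exp(-109e3 / (8.314 * 943.15)) = 6.63024e-10 m^2/s
Step 2: J = D * (C1 - C2) / dx
J = 6.63024e-10 * (1.21 - 0.53) / 1.6e-03
J = 2.818e-07 kg/(m^2*s)


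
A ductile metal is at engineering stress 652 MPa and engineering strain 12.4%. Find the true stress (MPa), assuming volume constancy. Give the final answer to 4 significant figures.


sigma_true = sigma_eng * (1 + epsilon_eng)
sigma_true = 652 * (1 + 0.124)
sigma_true = 732.8 MPa


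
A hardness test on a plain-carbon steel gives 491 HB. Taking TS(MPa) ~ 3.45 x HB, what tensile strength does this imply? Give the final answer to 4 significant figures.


TS (MPa) = 3.45 * HB
TS = 3.45 * 491
TS = 1694 MPa


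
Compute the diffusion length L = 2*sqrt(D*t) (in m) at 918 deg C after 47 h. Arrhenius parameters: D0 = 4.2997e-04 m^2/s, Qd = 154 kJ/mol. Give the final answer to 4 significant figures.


Step 1: D = D0 * exp(-Qd/(R*T))
T = 1191.15 K
D = 4.2997e-04 * exp(-154e3 / (8.314 * 1191.15)) = 7.58479e-11 m^2/s
Step 2: L = 2*sqrt(D*t)
t = 47 h = 169200 s
L = 2*sqrt(7.58479e-11 * 169200) = 7.165e-03 m


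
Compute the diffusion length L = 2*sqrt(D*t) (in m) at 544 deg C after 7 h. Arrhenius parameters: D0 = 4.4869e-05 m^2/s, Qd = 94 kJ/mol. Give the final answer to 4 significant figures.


Step 1: D = D0 * exp(-Qd/(R*T))
T = 817.15 K
D = 4.4869e-05 * exp(-94e3 / (8.314 * 817.15)) = 4.39513e-11 m^2/s
Step 2: L = 2*sqrt(D*t)
t = 7 h = 25200 s
L = 2*sqrt(4.39513e-11 * 25200) = 2.105e-03 m


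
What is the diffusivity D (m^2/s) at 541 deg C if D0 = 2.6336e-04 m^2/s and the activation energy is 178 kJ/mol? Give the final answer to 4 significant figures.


D = D0 * exp(-Qd / (R*T))
T = 814.15 K
D = 2.6336e-04 * exp(-178e3 / (8.314 * 814.15))
D = 9.998e-16 m^2/s


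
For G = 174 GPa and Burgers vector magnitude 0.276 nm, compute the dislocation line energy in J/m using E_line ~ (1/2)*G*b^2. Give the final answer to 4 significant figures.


E = G*b^2/2
b = 0.276 nm = 2.76e-10 m
G = 174 GPa = 1.74e+11 Pa
E = 0.5 * 1.74e+11 * (2.76e-10)^2
E = 6.627e-09 J/m


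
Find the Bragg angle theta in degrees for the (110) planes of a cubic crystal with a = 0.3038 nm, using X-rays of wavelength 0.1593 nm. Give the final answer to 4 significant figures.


d = a / sqrt(h^2+k^2+l^2)
d = 0.3038 / sqrt(2) = 0.214819 nm
lambda = 2*d*sin(theta)  =>  sin(theta) = lambda / (2*d)
sin(theta) = 0.1593 / (2 * 0.214819) = 0.370777
theta = 21.76 deg


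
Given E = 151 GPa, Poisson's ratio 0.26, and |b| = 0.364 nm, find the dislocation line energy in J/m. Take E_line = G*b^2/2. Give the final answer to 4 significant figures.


Step 1: G = E / (2*(1+nu))
G = 151 / (2*(1+0.26)) = 59.9206 GPa = 5.99206e+10 Pa
Step 2: E_line = G*b^2/2
b = 0.364 nm = 3.64e-10 m
E_line = 0.5 * 5.99206e+10 * (3.64e-10)^2 = 3.97e-09 J/m


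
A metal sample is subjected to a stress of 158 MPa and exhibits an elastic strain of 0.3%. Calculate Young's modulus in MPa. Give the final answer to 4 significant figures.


E = sigma / epsilon
epsilon = 0.3% = 3e-03
E = 158 / 3e-03
E = 52670 MPa


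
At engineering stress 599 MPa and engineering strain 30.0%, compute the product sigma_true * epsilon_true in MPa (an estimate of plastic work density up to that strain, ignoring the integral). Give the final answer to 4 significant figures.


sigma_true = sigma_eng * (1 + epsilon_eng)
sigma_true = 599 * (1 + 0.3) = 778.7 MPa
epsilon_true = ln(1 + epsilon_eng)
epsilon_true = ln(1 + 0.3) = 0.262364
sigma_true * epsilon_true = 778.7 * 0.262364 = 204.3 MPa


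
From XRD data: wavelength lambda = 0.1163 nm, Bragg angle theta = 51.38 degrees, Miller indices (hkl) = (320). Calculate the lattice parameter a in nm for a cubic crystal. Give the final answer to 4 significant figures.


d = lambda / (2*sin(theta))
d = 0.1163 / (2*sin(51.38 deg))
d = 0.074427 nm
a = d * sqrt(h^2+k^2+l^2) = 0.074427 * sqrt(13)
a = 0.2684 nm


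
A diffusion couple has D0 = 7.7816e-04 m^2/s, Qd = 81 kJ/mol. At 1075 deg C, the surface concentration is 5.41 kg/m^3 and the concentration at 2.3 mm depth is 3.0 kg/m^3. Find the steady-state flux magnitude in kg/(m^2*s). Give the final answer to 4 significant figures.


Step 1: D = D0 * exp(-Qd/(R*T))
T = 1075 + 273.15 = 1348.15 K
D = 7.7816e-04 * exp(-81e3 / (8.314 * 1348.15)) = 5.65687e-07 m^2/s
Step 2: J = D * (C1 - C2) / dx
J = 5.65687e-07 * (5.41 - 3.0) / 2.3e-03
J = 5.927e-04 kg/(m^2*s)


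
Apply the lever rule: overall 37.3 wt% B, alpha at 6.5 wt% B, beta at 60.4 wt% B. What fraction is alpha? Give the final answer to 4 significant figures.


f_alpha = (C_beta - C0) / (C_beta - C_alpha)
f_alpha = (60.4 - 37.3) / (60.4 - 6.5)
f_alpha = 0.4286


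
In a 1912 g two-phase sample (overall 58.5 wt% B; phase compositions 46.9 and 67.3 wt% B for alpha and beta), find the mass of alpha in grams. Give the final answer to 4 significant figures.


f_alpha = (C_beta - C0) / (C_beta - C_alpha)
f_alpha = (67.3 - 58.5) / (67.3 - 46.9) = 0.431373
m_alpha = f_alpha * m_total = 0.431373 * 1912 = 824.8 g


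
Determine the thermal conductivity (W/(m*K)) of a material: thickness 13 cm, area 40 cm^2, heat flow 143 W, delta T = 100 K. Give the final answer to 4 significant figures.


k = Q*L / (A*dT)
L = 0.13 m, A = 4e-03 m^2
k = 143 * 0.13 / (4e-03 * 100)
k = 46.48 W/(m*K)


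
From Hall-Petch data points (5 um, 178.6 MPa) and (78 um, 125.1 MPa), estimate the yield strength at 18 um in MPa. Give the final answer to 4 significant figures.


sigma_y = sigma0 + k / sqrt(d)
1/sqrt(d1) = 1/sqrt(5e-06) = 447.214;  1/sqrt(d2) = 113.228
k = (sigma1 - sigma2) / (1/sqrt(d1) - 1/sqrt(d2)) = (178.6 - 125.1) / (447.214 - 113.228) = 0.160186 MPa*m^0.5
sigma0 = sigma1 - k/sqrt(d1) = 178.6 - 0.160186*447.214 = 106.962 MPa
sigma_y(d3) = 106.962 + 0.160186 / sqrt(1.8e-05) = 144.7 MPa


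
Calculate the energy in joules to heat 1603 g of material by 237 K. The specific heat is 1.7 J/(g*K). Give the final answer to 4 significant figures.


Q = m * cp * dT
Q = 1603 * 1.7 * 237
Q = 645800 J


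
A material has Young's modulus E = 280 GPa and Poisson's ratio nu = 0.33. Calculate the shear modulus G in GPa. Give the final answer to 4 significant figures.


G = E / (2*(1+nu))
G = 280 / (2*(1+0.33))
G = 105.3 GPa


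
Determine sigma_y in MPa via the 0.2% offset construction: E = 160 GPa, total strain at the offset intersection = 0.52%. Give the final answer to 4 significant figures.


Offset strain = 0.002
Elastic strain at yield = total_strain - offset = 5.2e-03 - 0.002 = 3.2e-03
sigma_y = E * elastic_strain = 160000 * 3.2e-03
sigma_y = 512 MPa


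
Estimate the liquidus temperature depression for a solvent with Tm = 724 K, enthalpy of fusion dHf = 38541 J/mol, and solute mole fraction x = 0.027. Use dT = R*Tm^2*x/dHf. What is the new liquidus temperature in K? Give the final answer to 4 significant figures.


dT = R*Tm^2*x / dHf
dT = 8.314 * 724^2 * 0.027 / 38541
dT = 3.05301 K
T_new = 724 - 3.05301 = 720.9 K


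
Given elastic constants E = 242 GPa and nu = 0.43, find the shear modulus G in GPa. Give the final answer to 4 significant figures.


G = E / (2*(1+nu))
G = 242 / (2*(1+0.43))
G = 84.62 GPa


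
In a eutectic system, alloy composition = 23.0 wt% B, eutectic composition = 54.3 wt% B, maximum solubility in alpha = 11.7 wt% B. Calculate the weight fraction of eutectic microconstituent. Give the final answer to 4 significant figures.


f_primary = (C_e - C0) / (C_e - C_alpha_max)
f_primary = (54.3 - 23.0) / (54.3 - 11.7)
f_primary = 0.734742
f_eutectic = 1 - 0.734742 = 0.2653


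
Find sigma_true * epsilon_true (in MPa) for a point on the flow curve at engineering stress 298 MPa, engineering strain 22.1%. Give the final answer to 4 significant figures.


sigma_true = sigma_eng * (1 + epsilon_eng)
sigma_true = 298 * (1 + 0.221) = 363.858 MPa
epsilon_true = ln(1 + epsilon_eng)
epsilon_true = ln(1 + 0.221) = 0.19967
sigma_true * epsilon_true = 363.858 * 0.19967 = 72.65 MPa


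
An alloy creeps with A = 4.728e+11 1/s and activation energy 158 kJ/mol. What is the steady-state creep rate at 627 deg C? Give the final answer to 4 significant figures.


rate = A * exp(-Q / (R*T))
T = 627 + 273.15 = 900.15 K
rate = 4.728e+11 * exp(-158e3 / (8.314 * 900.15))
rate = 320.5 1/s


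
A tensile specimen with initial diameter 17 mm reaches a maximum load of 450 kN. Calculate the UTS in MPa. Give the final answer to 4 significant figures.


A0 = pi*(d/2)^2 = pi*(17/2)^2 = 226.98 mm^2
UTS = F_max / A0 = 450*1000 / 226.98
UTS = 1983 MPa


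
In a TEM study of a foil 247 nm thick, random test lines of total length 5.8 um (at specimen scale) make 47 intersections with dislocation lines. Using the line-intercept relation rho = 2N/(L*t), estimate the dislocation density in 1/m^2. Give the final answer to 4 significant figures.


rho = 2N / (L * t)
L = 5.8 um = 5.8e-06 m, t = 247 nm = 2.47e-07 m
rho = 2 * 47 / (5.8e-06 * 2.47e-07)
rho = 6.561e+13 1/m^2


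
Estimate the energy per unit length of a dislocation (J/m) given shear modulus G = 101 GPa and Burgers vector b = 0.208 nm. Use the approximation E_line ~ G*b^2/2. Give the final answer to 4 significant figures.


E = G*b^2/2
b = 0.208 nm = 2.08e-10 m
G = 101 GPa = 1.01e+11 Pa
E = 0.5 * 1.01e+11 * (2.08e-10)^2
E = 2.185e-09 J/m


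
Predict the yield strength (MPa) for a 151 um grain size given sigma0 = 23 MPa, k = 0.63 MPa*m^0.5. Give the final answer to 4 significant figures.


sigma_y = sigma0 + k / sqrt(d)
d = 151 um = 1.51e-04 m
sigma_y = 23 + 0.63 / sqrt(1.51e-04)
sigma_y = 74.27 MPa


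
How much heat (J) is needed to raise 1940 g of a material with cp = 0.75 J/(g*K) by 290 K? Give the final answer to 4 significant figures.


Q = m * cp * dT
Q = 1940 * 0.75 * 290
Q = 422000 J


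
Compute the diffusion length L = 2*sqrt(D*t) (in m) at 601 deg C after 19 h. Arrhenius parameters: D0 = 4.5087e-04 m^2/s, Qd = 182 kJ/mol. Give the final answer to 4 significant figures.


Step 1: D = D0 * exp(-Qd/(R*T))
T = 874.15 K
D = 4.5087e-04 * exp(-182e3 / (8.314 * 874.15)) = 6.0019e-15 m^2/s
Step 2: L = 2*sqrt(D*t)
t = 19 h = 68400 s
L = 2*sqrt(6.0019e-15 * 68400) = 4.052e-05 m


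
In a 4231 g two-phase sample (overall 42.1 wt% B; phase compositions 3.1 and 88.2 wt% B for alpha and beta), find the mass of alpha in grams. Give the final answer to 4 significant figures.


f_alpha = (C_beta - C0) / (C_beta - C_alpha)
f_alpha = (88.2 - 42.1) / (88.2 - 3.1) = 0.541716
m_alpha = f_alpha * m_total = 0.541716 * 4231 = 2292 g


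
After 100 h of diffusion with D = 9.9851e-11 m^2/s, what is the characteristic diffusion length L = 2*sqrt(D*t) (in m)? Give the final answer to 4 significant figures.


t = 100 hr = 360000 s
Diffusion length = 2*sqrt(D*t)
= 2*sqrt(9.9851e-11 * 360000)
= 0.01199 m


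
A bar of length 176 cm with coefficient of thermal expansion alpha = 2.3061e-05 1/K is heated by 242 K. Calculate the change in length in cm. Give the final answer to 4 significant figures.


dL = L0 * alpha * dT
dL = 176 * 2.3061e-05 * 242
dL = 0.9822 cm


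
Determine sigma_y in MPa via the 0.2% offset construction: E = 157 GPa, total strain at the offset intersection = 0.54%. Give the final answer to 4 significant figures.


Offset strain = 0.002
Elastic strain at yield = total_strain - offset = 5.4e-03 - 0.002 = 3.4e-03
sigma_y = E * elastic_strain = 157000 * 3.4e-03
sigma_y = 533.8 MPa


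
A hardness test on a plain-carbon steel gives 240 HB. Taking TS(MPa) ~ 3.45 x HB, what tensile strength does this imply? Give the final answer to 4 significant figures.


TS (MPa) = 3.45 * HB
TS = 3.45 * 240
TS = 828 MPa


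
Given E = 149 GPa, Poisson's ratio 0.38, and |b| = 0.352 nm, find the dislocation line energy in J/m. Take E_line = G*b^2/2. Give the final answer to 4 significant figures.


Step 1: G = E / (2*(1+nu))
G = 149 / (2*(1+0.38)) = 53.9855 GPa = 5.39855e+10 Pa
Step 2: E_line = G*b^2/2
b = 0.352 nm = 3.52e-10 m
E_line = 0.5 * 5.39855e+10 * (3.52e-10)^2 = 3.345e-09 J/m


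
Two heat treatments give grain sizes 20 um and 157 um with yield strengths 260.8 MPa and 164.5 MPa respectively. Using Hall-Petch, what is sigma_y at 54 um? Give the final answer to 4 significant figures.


sigma_y = sigma0 + k / sqrt(d)
1/sqrt(d1) = 1/sqrt(2e-05) = 223.607;  1/sqrt(d2) = 79.8087
k = (sigma1 - sigma2) / (1/sqrt(d1) - 1/sqrt(d2)) = (260.8 - 164.5) / (223.607 - 79.8087) = 0.669689 MPa*m^0.5
sigma0 = sigma1 - k/sqrt(d1) = 260.8 - 0.669689*223.607 = 111.053 MPa
sigma_y(d3) = 111.053 + 0.669689 / sqrt(5.4e-05) = 202.2 MPa


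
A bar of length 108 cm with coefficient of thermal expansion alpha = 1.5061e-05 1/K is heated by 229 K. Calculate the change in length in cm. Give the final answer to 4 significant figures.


dL = L0 * alpha * dT
dL = 108 * 1.5061e-05 * 229
dL = 0.3725 cm


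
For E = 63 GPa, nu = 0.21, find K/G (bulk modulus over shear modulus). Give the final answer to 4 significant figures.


G = E / (2*(1+nu))
G = 63 / (2*(1+0.21)) = 26.0331 GPa
K = E / (3*(1-2*nu))
K = 63 / (3*(1-2*0.21)) = 36.2069 GPa
K/G = 36.2069 / 26.0331 = 1.391


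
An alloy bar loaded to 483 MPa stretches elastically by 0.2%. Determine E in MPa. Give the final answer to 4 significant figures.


E = sigma / epsilon
epsilon = 0.2% = 2e-03
E = 483 / 2e-03
E = 241500 MPa


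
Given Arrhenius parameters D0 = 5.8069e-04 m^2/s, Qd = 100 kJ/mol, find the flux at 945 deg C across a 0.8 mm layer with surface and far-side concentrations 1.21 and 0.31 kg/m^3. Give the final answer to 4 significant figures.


Step 1: D = D0 * exp(-Qd/(R*T))
T = 945 + 273.15 = 1218.15 K
D = 5.8069e-04 * exp(-100e3 / (8.314 * 1218.15)) = 2.99061e-08 m^2/s
Step 2: J = D * (C1 - C2) / dx
J = 2.99061e-08 * (1.21 - 0.31) / 8e-04
J = 3.364e-05 kg/(m^2*s)


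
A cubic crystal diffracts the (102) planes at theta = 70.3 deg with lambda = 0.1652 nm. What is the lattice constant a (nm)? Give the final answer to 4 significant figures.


d = lambda / (2*sin(theta))
d = 0.1652 / (2*sin(70.3 deg))
d = 0.0877351 nm
a = d * sqrt(h^2+k^2+l^2) = 0.0877351 * sqrt(5)
a = 0.1962 nm


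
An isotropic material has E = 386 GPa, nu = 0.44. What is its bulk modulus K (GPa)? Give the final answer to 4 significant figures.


K = E / (3*(1-2*nu))
K = 386 / (3*(1-2*0.44))
K = 1072 GPa


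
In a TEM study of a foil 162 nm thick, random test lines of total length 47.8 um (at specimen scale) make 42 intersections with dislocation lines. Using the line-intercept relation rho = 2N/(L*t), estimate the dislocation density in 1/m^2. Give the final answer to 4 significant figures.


rho = 2N / (L * t)
L = 47.8 um = 4.78e-05 m, t = 162 nm = 1.62e-07 m
rho = 2 * 42 / (4.78e-05 * 1.62e-07)
rho = 1.085e+13 1/m^2


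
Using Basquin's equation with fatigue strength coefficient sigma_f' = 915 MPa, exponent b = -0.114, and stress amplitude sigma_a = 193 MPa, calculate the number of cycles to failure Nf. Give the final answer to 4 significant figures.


sigma_a = sigma_f' * (2*Nf)^b
2*Nf = (sigma_a / sigma_f')^(1/b)
2*Nf = (193 / 915)^(1/-0.114)
2*Nf = 848457
Nf = 424200 cycles


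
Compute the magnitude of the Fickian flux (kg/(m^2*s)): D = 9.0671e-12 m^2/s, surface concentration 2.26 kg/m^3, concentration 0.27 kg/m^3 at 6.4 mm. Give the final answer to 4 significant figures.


J = -D * (dC/dx) = D * (C1 - C2) / dx
J = 9.0671e-12 * (2.26 - 0.27) / 6.4e-03
J = 2.819e-09 kg/(m^2*s)


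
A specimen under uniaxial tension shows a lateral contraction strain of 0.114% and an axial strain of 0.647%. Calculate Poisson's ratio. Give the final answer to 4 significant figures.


nu = -epsilon_lat / epsilon_axial
Lateral strain is contraction (negative), so using magnitudes:
nu = 0.114 / 0.647
nu = 0.1762


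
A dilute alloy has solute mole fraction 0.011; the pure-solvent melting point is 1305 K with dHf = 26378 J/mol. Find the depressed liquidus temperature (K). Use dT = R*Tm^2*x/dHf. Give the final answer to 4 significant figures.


dT = R*Tm^2*x / dHf
dT = 8.314 * 1305^2 * 0.011 / 26378
dT = 5.90448 K
T_new = 1305 - 5.90448 = 1299 K


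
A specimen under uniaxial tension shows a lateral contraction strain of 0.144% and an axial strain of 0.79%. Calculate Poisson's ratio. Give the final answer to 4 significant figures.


nu = -epsilon_lat / epsilon_axial
Lateral strain is contraction (negative), so using magnitudes:
nu = 0.144 / 0.79
nu = 0.1823


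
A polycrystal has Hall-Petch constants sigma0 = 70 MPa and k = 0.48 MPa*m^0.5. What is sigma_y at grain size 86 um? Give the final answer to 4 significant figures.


sigma_y = sigma0 + k / sqrt(d)
d = 86 um = 8.6e-05 m
sigma_y = 70 + 0.48 / sqrt(8.6e-05)
sigma_y = 121.8 MPa


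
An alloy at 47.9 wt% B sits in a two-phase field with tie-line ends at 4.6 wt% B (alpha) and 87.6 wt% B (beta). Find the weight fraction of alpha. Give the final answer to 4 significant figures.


f_alpha = (C_beta - C0) / (C_beta - C_alpha)
f_alpha = (87.6 - 47.9) / (87.6 - 4.6)
f_alpha = 0.4783


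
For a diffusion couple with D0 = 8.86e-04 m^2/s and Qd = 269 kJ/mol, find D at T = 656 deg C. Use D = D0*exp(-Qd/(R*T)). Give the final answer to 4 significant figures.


D = D0 * exp(-Qd / (R*T))
T = 929.15 K
D = 8.86e-04 * exp(-269e3 / (8.314 * 929.15))
D = 6.673e-19 m^2/s


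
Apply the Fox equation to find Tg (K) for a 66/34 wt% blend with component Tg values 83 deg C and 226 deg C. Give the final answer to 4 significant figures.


1/Tg = w1/Tg1 + w2/Tg2 (in Kelvin)
Tg1 = 356.15 K, Tg2 = 499.15 K
1/Tg = 0.66/356.15 + 0.34/499.15
Tg = 394.6 K
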